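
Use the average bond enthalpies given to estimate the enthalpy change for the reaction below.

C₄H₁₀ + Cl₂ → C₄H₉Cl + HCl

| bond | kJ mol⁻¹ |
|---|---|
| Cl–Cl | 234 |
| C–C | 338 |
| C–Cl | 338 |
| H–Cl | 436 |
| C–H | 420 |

Bonds broken (reactants):
  C–C: 3 × 338 = 1014
  C–H: 10 × 420 = 4200
  Cl–Cl: 1 × 234 = 234
  Σ(broken) = 5448 kJ
Bonds formed (products):
  C–C: 3 × 338 = 1014
  C–Cl: 1 × 338 = 338
  C–H: 9 × 420 = 3780
  H–Cl: 1 × 436 = 436
  Σ(formed) = 5568 kJ
ΔH = Σ(broken) − Σ(formed) = 5448 − 5568 = −120 kJ

ΔH ≈ −120 kJ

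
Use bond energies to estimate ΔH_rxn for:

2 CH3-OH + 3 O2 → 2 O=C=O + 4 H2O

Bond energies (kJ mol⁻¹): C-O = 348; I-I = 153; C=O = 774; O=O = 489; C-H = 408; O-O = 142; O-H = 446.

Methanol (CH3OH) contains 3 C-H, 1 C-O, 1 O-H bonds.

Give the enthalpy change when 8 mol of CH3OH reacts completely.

Bonds broken (reactants):
  C-H: 6 × 408 = 2448
  C-O: 2 × 348 = 696
  O-H: 2 × 446 = 892
  O=O: 3 × 489 = 1467
  Σ(broken) = 5503 kJ
Bonds formed (products):
  C=O: 4 × 774 = 3096
  O-H: 8 × 446 = 3568
  Σ(formed) = 6664 kJ
ΔH = Σ(broken) − Σ(formed) = 5503 − 6664 = −1161 kJ
For 4× the reaction as written: 4 × (−1161) = −4644 kJ

ΔH = −4644 kJ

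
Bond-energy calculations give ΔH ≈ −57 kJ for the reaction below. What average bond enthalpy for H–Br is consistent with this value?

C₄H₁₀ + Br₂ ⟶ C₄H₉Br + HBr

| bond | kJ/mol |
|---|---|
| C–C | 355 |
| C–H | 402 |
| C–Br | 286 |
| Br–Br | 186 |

Let D be the H–Br bond energy.
Σ(broken) = 1×186 + 3×355 + 10×402 = 5271
Σ(formed) = 1×286 + 3×355 + 9×402 + 1×D = 4969 + D
ΔH = Σ(broken) − Σ(formed) = (5271) − (4969 + D) = +302 − D
Setting this equal to −57 kJ gives D = 359 kJ/mol.

D(H–Br) ≈ 359 kJ/mol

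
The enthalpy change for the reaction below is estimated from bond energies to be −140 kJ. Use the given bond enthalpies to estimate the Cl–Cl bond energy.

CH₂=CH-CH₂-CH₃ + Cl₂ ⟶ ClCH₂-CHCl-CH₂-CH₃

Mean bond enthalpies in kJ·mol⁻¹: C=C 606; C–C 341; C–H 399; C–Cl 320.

Let D be the Cl–Cl bond energy.
Σ(broken) = 2×341 + 8×399 + 1×606 + 1×D = 4480 + D
Σ(formed) = 3×341 + 2×320 + 8×399 = 4855
ΔH = Σ(broken) − Σ(formed) = (4480 + D) − (4855) = −375 + D
Setting this equal to −140 kJ gives D = 235 kJ/mol.

D(Cl–Cl) ≈ 235 kJ/mol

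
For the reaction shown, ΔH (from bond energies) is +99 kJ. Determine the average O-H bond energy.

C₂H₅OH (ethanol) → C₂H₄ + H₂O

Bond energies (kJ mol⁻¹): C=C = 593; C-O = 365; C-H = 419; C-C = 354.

D(O-H) ≈ 446 kJ/mol

Let D be the O-H bond energy.
Σ(broken) = 1×354 + 5×419 + 1×365 + 1×D = 2814 + D
Σ(formed) = 4×419 + 1×593 + 2×D = 2269 + 2D
ΔH = Σ(broken) − Σ(formed) = (2814 + D) − (2269 + 2D) = +545 − D
Setting this equal to +99 kJ gives D = 446 kJ/mol.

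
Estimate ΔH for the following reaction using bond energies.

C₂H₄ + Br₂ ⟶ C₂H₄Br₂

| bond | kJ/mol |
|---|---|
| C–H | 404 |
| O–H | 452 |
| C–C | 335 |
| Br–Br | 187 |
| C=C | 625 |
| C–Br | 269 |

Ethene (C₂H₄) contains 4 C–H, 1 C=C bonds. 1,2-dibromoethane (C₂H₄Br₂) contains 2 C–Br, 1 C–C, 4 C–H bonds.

ΔH ≈ −61 kJ

Bonds broken (reactants):
  Br–Br: 1 × 187 = 187
  C–H: 4 × 404 = 1616
  C=C: 1 × 625 = 625
  Σ(broken) = 2428 kJ
Bonds formed (products):
  C–Br: 2 × 269 = 538
  C–C: 1 × 335 = 335
  C–H: 4 × 404 = 1616
  Σ(formed) = 2489 kJ
ΔH = Σ(broken) − Σ(formed) = 2428 − 2489 = −61 kJ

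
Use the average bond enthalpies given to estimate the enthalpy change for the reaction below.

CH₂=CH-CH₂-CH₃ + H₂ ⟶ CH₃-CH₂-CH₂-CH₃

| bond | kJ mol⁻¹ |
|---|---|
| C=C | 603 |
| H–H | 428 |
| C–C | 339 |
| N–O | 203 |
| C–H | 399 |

ΔH ≈ −106 kJ

Bonds broken (reactants):
  C–C: 2 × 339 = 678
  C–H: 8 × 399 = 3192
  C=C: 1 × 603 = 603
  H–H: 1 × 428 = 428
  Σ(broken) = 4901 kJ
Bonds formed (products):
  C–C: 3 × 339 = 1017
  C–H: 10 × 399 = 3990
  Σ(formed) = 5007 kJ
ΔH = Σ(broken) − Σ(formed) = 4901 − 5007 = −106 kJ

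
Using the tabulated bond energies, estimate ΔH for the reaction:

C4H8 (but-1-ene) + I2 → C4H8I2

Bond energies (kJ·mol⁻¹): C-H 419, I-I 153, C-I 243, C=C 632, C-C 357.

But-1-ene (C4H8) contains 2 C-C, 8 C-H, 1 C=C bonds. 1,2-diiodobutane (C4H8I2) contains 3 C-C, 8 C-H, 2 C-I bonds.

ΔH ≈ −58 kJ

Bonds broken (reactants):
  C-C: 2 × 357 = 714
  C-H: 8 × 419 = 3352
  C=C: 1 × 632 = 632
  I-I: 1 × 153 = 153
  Σ(broken) = 4851 kJ
Bonds formed (products):
  C-C: 3 × 357 = 1071
  C-H: 8 × 419 = 3352
  C-I: 2 × 243 = 486
  Σ(formed) = 4909 kJ
ΔH = Σ(broken) − Σ(formed) = 4851 − 4909 = −58 kJ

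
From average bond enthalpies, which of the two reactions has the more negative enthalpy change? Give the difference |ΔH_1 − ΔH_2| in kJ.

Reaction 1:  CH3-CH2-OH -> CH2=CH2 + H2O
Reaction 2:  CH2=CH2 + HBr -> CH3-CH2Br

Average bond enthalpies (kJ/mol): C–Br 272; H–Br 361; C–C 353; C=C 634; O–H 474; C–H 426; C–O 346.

Reaction 1:
  Bonds broken (reactants):
    C–C: 1 × 353 = 353
    C–H: 5 × 426 = 2130
    C–O: 1 × 346 = 346
    O–H: 1 × 474 = 474
    Σ(broken) = 3303 kJ
  Bonds formed (products):
    C–H: 4 × 426 = 1704
    C=C: 1 × 634 = 634
    O–H: 2 × 474 = 948
    Σ(formed) = 3286 kJ
  ΔH_1 = 3303 − 3286 = +17 kJ
Reaction 2:
  Bonds broken (reactants):
    C–H: 4 × 426 = 1704
    C=C: 1 × 634 = 634
    H–Br: 1 × 361 = 361
    Σ(broken) = 2699 kJ
  Bonds formed (products):
    C–Br: 1 × 272 = 272
    C–C: 1 × 353 = 353
    C–H: 5 × 426 = 2130
    Σ(formed) = 2755 kJ
  ΔH_2 = 2699 − 2755 = −56 kJ
ΔH_1 − ΔH_2 = +73 kJ, so reaction 2 has the more negative ΔH; |ΔH_1 − ΔH_2| = 73 kJ.

Reaction 2, by 73 kJ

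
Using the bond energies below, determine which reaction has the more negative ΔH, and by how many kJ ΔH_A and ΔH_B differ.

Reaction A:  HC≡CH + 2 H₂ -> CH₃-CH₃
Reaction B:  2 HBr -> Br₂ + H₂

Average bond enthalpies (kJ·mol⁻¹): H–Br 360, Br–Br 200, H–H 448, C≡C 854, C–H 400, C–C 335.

Reaction A:
  Bonds broken (reactants):
    C≡C: 1 × 854 = 854
    C–H: 2 × 400 = 800
    H–H: 2 × 448 = 896
    Σ(broken) = 2550 kJ
  Bonds formed (products):
    C–C: 1 × 335 = 335
    C–H: 6 × 400 = 2400
    Σ(formed) = 2735 kJ
  ΔH_A = 2550 − 2735 = −185 kJ
Reaction B:
  Bonds broken (reactants):
    H–Br: 2 × 360 = 720
    Σ(broken) = 720 kJ
  Bonds formed (products):
    Br–Br: 1 × 200 = 200
    H–H: 1 × 448 = 448
    Σ(formed) = 648 kJ
  ΔH_B = 720 − 648 = +72 kJ
ΔH_A − ΔH_B = −257 kJ, so reaction A has the more negative ΔH; |ΔH_A − ΔH_B| = 257 kJ.

Reaction A, by 257 kJ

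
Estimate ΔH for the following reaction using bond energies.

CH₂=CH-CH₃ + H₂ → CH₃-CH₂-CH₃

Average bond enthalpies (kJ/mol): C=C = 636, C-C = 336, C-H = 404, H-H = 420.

ΔH ≈ −88 kJ

Bonds broken (reactants):
  C-C: 1 × 336 = 336
  C-H: 6 × 404 = 2424
  C=C: 1 × 636 = 636
  H-H: 1 × 420 = 420
  Σ(broken) = 3816 kJ
Bonds formed (products):
  C-C: 2 × 336 = 672
  C-H: 8 × 404 = 3232
  Σ(formed) = 3904 kJ
ΔH = Σ(broken) − Σ(formed) = 3816 − 3904 = −88 kJ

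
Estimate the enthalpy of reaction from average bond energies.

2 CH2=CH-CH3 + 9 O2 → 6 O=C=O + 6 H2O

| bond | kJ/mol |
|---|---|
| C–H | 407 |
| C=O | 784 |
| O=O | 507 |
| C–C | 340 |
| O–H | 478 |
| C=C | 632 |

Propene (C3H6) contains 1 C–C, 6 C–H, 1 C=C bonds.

Bonds broken (reactants):
  C–C: 2 × 340 = 680
  C–H: 12 × 407 = 4884
  C=C: 2 × 632 = 1264
  O=O: 9 × 507 = 4563
  Σ(broken) = 11391 kJ
Bonds formed (products):
  C=O: 12 × 784 = 9408
  O–H: 12 × 478 = 5736
  Σ(formed) = 15144 kJ
ΔH = Σ(broken) − Σ(formed) = 11391 − 15144 = −3753 kJ

ΔH ≈ −3753 kJ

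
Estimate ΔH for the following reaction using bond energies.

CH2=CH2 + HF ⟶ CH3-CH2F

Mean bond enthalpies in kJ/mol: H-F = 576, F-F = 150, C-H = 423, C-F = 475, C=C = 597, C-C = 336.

ΔH ≈ −61 kJ

Bonds broken (reactants):
  C-H: 4 × 423 = 1692
  C=C: 1 × 597 = 597
  H-F: 1 × 576 = 576
  Σ(broken) = 2865 kJ
Bonds formed (products):
  C-C: 1 × 336 = 336
  C-F: 1 × 475 = 475
  C-H: 5 × 423 = 2115
  Σ(formed) = 2926 kJ
ΔH = Σ(broken) − Σ(formed) = 2865 − 2926 = −61 kJ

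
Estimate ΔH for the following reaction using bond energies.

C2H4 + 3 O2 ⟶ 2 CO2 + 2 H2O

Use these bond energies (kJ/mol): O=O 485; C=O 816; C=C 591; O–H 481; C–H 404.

ΔH ≈ −1526 kJ

Bonds broken (reactants):
  C–H: 4 × 404 = 1616
  C=C: 1 × 591 = 591
  O=O: 3 × 485 = 1455
  Σ(broken) = 3662 kJ
Bonds formed (products):
  C=O: 4 × 816 = 3264
  O–H: 4 × 481 = 1924
  Σ(formed) = 5188 kJ
ΔH = Σ(broken) − Σ(formed) = 3662 − 5188 = −1526 kJ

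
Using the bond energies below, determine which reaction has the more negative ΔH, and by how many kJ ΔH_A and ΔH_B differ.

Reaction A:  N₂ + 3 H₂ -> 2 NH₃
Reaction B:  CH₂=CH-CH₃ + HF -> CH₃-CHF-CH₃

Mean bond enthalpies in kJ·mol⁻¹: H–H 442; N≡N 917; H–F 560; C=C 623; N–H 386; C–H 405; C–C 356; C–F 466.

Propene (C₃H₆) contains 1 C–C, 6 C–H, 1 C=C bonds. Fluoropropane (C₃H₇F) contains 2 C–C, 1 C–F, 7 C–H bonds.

Reaction A:
  Bonds broken (reactants):
    H–H: 3 × 442 = 1326
    N≡N: 1 × 917 = 917
    Σ(broken) = 2243 kJ
  Bonds formed (products):
    N–H: 6 × 386 = 2316
    Σ(formed) = 2316 kJ
  ΔH_A = 2243 − 2316 = −73 kJ
Reaction B:
  Bonds broken (reactants):
    C–C: 1 × 356 = 356
    C–H: 6 × 405 = 2430
    C=C: 1 × 623 = 623
    H–F: 1 × 560 = 560
    Σ(broken) = 3969 kJ
  Bonds formed (products):
    C–C: 2 × 356 = 712
    C–F: 1 × 466 = 466
    C–H: 7 × 405 = 2835
    Σ(formed) = 4013 kJ
  ΔH_B = 3969 − 4013 = −44 kJ
ΔH_A − ΔH_B = −29 kJ, so reaction A has the more negative ΔH; |ΔH_A − ΔH_B| = 29 kJ.

Reaction A, by 29 kJ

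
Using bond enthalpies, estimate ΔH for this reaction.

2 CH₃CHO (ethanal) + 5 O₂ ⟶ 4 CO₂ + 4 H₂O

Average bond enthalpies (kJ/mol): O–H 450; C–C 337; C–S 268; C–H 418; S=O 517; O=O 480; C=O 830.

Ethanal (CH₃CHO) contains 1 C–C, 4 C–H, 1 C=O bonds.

Bonds broken (reactants):
  C–C: 2 × 337 = 674
  C–H: 8 × 418 = 3344
  C=O: 2 × 830 = 1660
  O=O: 5 × 480 = 2400
  Σ(broken) = 8078 kJ
Bonds formed (products):
  C=O: 8 × 830 = 6640
  O–H: 8 × 450 = 3600
  Σ(formed) = 10240 kJ
ΔH = Σ(broken) − Σ(formed) = 8078 − 10240 = −2162 kJ

ΔH ≈ −2162 kJ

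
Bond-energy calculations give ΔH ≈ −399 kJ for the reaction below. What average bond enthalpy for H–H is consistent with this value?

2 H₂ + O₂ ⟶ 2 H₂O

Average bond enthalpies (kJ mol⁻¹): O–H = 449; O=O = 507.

Let D be the H–H bond energy.
Σ(broken) = 2×D + 1×507 = 507 + 2D
Σ(formed) = 4×449 = 1796
ΔH = Σ(broken) − Σ(formed) = (507 + 2D) − (1796) = −1289 + 2D
Setting this equal to −399 kJ gives 2D = 890, so D = 445 kJ/mol.

D(H–H) ≈ 445 kJ/mol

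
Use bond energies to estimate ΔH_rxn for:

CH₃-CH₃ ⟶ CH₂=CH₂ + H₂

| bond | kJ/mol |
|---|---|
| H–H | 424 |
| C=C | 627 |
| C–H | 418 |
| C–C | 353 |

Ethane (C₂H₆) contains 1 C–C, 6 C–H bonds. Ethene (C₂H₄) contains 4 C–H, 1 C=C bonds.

Bonds broken (reactants):
  C–C: 1 × 353 = 353
  C–H: 6 × 418 = 2508
  Σ(broken) = 2861 kJ
Bonds formed (products):
  C–H: 4 × 418 = 1672
  C=C: 1 × 627 = 627
  H–H: 1 × 424 = 424
  Σ(formed) = 2723 kJ
ΔH = Σ(broken) − Σ(formed) = 2861 − 2723 = +138 kJ

ΔH ≈ +138 kJ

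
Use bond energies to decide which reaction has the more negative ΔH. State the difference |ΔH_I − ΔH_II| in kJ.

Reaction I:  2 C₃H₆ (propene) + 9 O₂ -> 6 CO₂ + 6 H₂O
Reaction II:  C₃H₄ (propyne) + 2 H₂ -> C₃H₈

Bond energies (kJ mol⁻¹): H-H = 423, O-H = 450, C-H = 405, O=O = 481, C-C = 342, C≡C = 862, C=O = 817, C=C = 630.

Reaction I:
  Bonds broken (reactants):
    C-C: 2 × 342 = 684
    C-H: 12 × 405 = 4860
    C=C: 2 × 630 = 1260
    O=O: 9 × 481 = 4329
    Σ(broken) = 11133 kJ
  Bonds formed (products):
    C=O: 12 × 817 = 9804
    O-H: 12 × 450 = 5400
    Σ(formed) = 15204 kJ
  ΔH_I = 11133 − 15204 = −4071 kJ
Reaction II:
  Bonds broken (reactants):
    C≡C: 1 × 862 = 862
    C-C: 1 × 342 = 342
    C-H: 4 × 405 = 1620
    H-H: 2 × 423 = 846
    Σ(broken) = 3670 kJ
  Bonds formed (products):
    C-C: 2 × 342 = 684
    C-H: 8 × 405 = 3240
    Σ(formed) = 3924 kJ
  ΔH_II = 3670 − 3924 = −254 kJ
ΔH_I − ΔH_II = −3817 kJ, so reaction I has the more negative ΔH; |ΔH_I − ΔH_II| = 3817 kJ.

Reaction I, by 3817 kJ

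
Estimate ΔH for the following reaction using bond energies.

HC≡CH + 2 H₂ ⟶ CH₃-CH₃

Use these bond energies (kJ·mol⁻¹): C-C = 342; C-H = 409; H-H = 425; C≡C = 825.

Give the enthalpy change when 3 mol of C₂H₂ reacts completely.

ΔH = −909 kJ

Bonds broken (reactants):
  C≡C: 1 × 825 = 825
  C-H: 2 × 409 = 818
  H-H: 2 × 425 = 850
  Σ(broken) = 2493 kJ
Bonds formed (products):
  C-C: 1 × 342 = 342
  C-H: 6 × 409 = 2454
  Σ(formed) = 2796 kJ
ΔH = Σ(broken) − Σ(formed) = 2493 − 2796 = −303 kJ
For 3× the reaction as written: 3 × (−303) = −909 kJ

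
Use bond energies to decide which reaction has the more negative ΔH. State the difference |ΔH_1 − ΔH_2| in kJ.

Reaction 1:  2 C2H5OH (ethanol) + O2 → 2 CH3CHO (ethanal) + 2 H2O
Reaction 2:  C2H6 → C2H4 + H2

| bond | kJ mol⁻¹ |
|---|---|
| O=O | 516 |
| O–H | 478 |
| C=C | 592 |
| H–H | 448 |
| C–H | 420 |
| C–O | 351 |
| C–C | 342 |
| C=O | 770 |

Reaction 1:
  Bonds broken (reactants):
    C–C: 2 × 342 = 684
    C–H: 10 × 420 = 4200
    C–O: 2 × 351 = 702
    O–H: 2 × 478 = 956
    O=O: 1 × 516 = 516
    Σ(broken) = 7058 kJ
  Bonds formed (products):
    C–C: 2 × 342 = 684
    C–H: 8 × 420 = 3360
    C=O: 2 × 770 = 1540
    O–H: 4 × 478 = 1912
    Σ(formed) = 7496 kJ
  ΔH_1 = 7058 − 7496 = −438 kJ
Reaction 2:
  Bonds broken (reactants):
    C–C: 1 × 342 = 342
    C–H: 6 × 420 = 2520
    Σ(broken) = 2862 kJ
  Bonds formed (products):
    C–H: 4 × 420 = 1680
    C=C: 1 × 592 = 592
    H–H: 1 × 448 = 448
    Σ(formed) = 2720 kJ
  ΔH_2 = 2862 − 2720 = +142 kJ
ΔH_1 − ΔH_2 = −580 kJ, so reaction 1 has the more negative ΔH; |ΔH_1 − ΔH_2| = 580 kJ.

Reaction 1, by 580 kJ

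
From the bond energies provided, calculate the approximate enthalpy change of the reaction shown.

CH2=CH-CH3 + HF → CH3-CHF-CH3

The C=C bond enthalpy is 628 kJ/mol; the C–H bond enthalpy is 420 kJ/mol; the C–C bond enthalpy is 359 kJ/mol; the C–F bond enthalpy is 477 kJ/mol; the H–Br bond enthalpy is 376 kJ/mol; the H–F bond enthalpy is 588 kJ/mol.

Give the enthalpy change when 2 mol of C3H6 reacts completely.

ΔH = −80 kJ

Bonds broken (reactants):
  C–C: 1 × 359 = 359
  C–H: 6 × 420 = 2520
  C=C: 1 × 628 = 628
  H–F: 1 × 588 = 588
  Σ(broken) = 4095 kJ
Bonds formed (products):
  C–C: 2 × 359 = 718
  C–F: 1 × 477 = 477
  C–H: 7 × 420 = 2940
  Σ(formed) = 4135 kJ
ΔH = Σ(broken) − Σ(formed) = 4095 − 4135 = −40 kJ
For 2× the reaction as written: 2 × (−40) = −80 kJ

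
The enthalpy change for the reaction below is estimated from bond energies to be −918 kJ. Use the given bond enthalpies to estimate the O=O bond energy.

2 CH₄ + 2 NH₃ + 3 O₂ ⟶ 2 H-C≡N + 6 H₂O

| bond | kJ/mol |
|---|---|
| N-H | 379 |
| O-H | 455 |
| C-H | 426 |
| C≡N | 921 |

Let D be the O=O bond energy.
Σ(broken) = 8×426 + 6×379 + 3×D = 5682 + 3D
Σ(formed) = 2×921 + 2×426 + 12×455 = 8154
ΔH = Σ(broken) − Σ(formed) = (5682 + 3D) − (8154) = −2472 + 3D
Setting this equal to −918 kJ gives 3D = 1554, so D = 518 kJ/mol.

D(O=O) ≈ 518 kJ/mol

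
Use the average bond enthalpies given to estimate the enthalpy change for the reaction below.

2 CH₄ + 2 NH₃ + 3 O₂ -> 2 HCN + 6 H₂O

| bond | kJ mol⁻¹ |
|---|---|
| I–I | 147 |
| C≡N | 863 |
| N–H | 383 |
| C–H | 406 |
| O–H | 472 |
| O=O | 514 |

Bonds broken (reactants):
  C–H: 8 × 406 = 3248
  N–H: 6 × 383 = 2298
  O=O: 3 × 514 = 1542
  Σ(broken) = 7088 kJ
Bonds formed (products):
  C≡N: 2 × 863 = 1726
  C–H: 2 × 406 = 812
  O–H: 12 × 472 = 5664
  Σ(formed) = 8202 kJ
ΔH = Σ(broken) − Σ(formed) = 7088 − 8202 = −1114 kJ

ΔH ≈ −1114 kJ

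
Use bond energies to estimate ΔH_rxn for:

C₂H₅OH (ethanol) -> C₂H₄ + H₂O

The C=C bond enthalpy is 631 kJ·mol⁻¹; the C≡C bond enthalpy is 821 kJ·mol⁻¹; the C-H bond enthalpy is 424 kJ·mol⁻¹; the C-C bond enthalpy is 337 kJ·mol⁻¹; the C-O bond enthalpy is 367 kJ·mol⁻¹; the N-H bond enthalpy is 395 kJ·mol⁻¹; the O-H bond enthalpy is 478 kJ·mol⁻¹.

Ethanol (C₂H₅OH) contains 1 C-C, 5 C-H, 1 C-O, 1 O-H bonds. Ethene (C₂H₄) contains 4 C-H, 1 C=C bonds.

ΔH ≈ +19 kJ

Bonds broken (reactants):
  C-C: 1 × 337 = 337
  C-H: 5 × 424 = 2120
  C-O: 1 × 367 = 367
  O-H: 1 × 478 = 478
  Σ(broken) = 3302 kJ
Bonds formed (products):
  C-H: 4 × 424 = 1696
  C=C: 1 × 631 = 631
  O-H: 2 × 478 = 956
  Σ(formed) = 3283 kJ
ΔH = Σ(broken) − Σ(formed) = 3302 − 3283 = +19 kJ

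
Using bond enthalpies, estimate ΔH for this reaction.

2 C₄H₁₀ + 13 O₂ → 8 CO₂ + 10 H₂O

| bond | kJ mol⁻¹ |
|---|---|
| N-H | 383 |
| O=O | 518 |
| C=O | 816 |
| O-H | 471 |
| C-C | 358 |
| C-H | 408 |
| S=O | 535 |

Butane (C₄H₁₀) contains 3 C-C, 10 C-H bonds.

Bonds broken (reactants):
  C-C: 6 × 358 = 2148
  C-H: 20 × 408 = 8160
  O=O: 13 × 518 = 6734
  Σ(broken) = 17042 kJ
Bonds formed (products):
  C=O: 16 × 816 = 13056
  O-H: 20 × 471 = 9420
  Σ(formed) = 22476 kJ
ΔH = Σ(broken) − Σ(formed) = 17042 − 22476 = −5434 kJ

ΔH ≈ −5434 kJ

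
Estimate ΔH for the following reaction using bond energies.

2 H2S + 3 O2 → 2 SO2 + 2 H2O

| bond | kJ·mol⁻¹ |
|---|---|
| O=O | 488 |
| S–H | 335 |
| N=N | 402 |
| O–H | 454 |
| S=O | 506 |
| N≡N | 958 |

Bonds broken (reactants):
  O=O: 3 × 488 = 1464
  S–H: 4 × 335 = 1340
  Σ(broken) = 2804 kJ
Bonds formed (products):
  O–H: 4 × 454 = 1816
  S=O: 4 × 506 = 2024
  Σ(formed) = 3840 kJ
ΔH = Σ(broken) − Σ(formed) = 2804 − 3840 = −1036 kJ

ΔH ≈ −1036 kJ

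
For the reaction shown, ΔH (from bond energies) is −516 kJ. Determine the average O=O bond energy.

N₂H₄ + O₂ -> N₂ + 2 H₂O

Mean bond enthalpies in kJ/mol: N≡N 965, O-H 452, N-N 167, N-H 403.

D(O=O) ≈ 478 kJ/mol

Let D be the O=O bond energy.
Σ(broken) = 4×403 + 1×167 + 1×D = 1779 + D
Σ(formed) = 1×965 + 4×452 = 2773
ΔH = Σ(broken) − Σ(formed) = (1779 + D) − (2773) = −994 + D
Setting this equal to −516 kJ gives D = 478 kJ/mol.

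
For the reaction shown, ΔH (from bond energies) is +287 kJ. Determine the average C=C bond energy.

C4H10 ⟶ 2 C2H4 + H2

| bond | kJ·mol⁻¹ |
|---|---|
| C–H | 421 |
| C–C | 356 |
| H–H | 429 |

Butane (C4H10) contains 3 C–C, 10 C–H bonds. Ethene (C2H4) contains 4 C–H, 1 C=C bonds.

D(C=C) ≈ 597 kJ/mol

Let D be the C=C bond energy.
Σ(broken) = 3×356 + 10×421 = 5278
Σ(formed) = 8×421 + 2×D + 1×429 = 3797 + 2D
ΔH = Σ(broken) − Σ(formed) = (5278) − (3797 + 2D) = +1481 − 2D
Setting this equal to +287 kJ gives 2D = 1194, so D = 597 kJ/mol.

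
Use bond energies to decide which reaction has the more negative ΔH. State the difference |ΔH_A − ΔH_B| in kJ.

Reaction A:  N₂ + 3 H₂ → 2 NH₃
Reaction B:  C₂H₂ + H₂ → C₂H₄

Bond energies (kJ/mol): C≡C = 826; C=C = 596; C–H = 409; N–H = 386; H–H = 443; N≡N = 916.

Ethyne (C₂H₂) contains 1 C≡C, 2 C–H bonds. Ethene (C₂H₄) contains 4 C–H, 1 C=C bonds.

Reaction B, by 74 kJ

Reaction A:
  Bonds broken (reactants):
    H–H: 3 × 443 = 1329
    N≡N: 1 × 916 = 916
    Σ(broken) = 2245 kJ
  Bonds formed (products):
    N–H: 6 × 386 = 2316
    Σ(formed) = 2316 kJ
  ΔH_A = 2245 − 2316 = −71 kJ
Reaction B:
  Bonds broken (reactants):
    C≡C: 1 × 826 = 826
    C–H: 2 × 409 = 818
    H–H: 1 × 443 = 443
    Σ(broken) = 2087 kJ
  Bonds formed (products):
    C–H: 4 × 409 = 1636
    C=C: 1 × 596 = 596
    Σ(formed) = 2232 kJ
  ΔH_B = 2087 − 2232 = −145 kJ
ΔH_A − ΔH_B = +74 kJ, so reaction B has the more negative ΔH; |ΔH_A − ΔH_B| = 74 kJ.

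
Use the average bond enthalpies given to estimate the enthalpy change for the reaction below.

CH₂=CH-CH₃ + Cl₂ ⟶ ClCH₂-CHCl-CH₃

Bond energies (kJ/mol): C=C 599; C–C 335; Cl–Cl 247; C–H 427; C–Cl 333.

ΔH ≈ −155 kJ

Bonds broken (reactants):
  C–C: 1 × 335 = 335
  C–H: 6 × 427 = 2562
  C=C: 1 × 599 = 599
  Cl–Cl: 1 × 247 = 247
  Σ(broken) = 3743 kJ
Bonds formed (products):
  C–C: 2 × 335 = 670
  C–Cl: 2 × 333 = 666
  C–H: 6 × 427 = 2562
  Σ(formed) = 3898 kJ
ΔH = Σ(broken) − Σ(formed) = 3743 − 3898 = −155 kJ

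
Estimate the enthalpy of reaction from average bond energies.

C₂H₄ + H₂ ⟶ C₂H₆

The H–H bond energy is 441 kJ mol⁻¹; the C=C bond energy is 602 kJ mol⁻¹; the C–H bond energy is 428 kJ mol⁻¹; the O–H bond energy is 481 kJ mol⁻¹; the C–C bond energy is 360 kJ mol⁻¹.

ΔH ≈ −173 kJ

Bonds broken (reactants):
  C–H: 4 × 428 = 1712
  C=C: 1 × 602 = 602
  H–H: 1 × 441 = 441
  Σ(broken) = 2755 kJ
Bonds formed (products):
  C–C: 1 × 360 = 360
  C–H: 6 × 428 = 2568
  Σ(formed) = 2928 kJ
ΔH = Σ(broken) − Σ(formed) = 2755 − 2928 = −173 kJ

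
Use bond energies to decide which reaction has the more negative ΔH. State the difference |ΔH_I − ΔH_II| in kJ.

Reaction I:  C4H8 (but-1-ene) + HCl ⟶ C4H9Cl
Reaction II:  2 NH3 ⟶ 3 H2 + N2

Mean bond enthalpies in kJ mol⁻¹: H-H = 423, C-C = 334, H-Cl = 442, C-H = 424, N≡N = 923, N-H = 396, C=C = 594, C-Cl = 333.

Reaction I:
  Bonds broken (reactants):
    C-C: 2 × 334 = 668
    C-H: 8 × 424 = 3392
    C=C: 1 × 594 = 594
    H-Cl: 1 × 442 = 442
    Σ(broken) = 5096 kJ
  Bonds formed (products):
    C-C: 3 × 334 = 1002
    C-Cl: 1 × 333 = 333
    C-H: 9 × 424 = 3816
    Σ(formed) = 5151 kJ
  ΔH_I = 5096 − 5151 = −55 kJ
Reaction II:
  Bonds broken (reactants):
    N-H: 6 × 396 = 2376
    Σ(broken) = 2376 kJ
  Bonds formed (products):
    H-H: 3 × 423 = 1269
    N≡N: 1 × 923 = 923
    Σ(formed) = 2192 kJ
  ΔH_II = 2376 − 2192 = +184 kJ
ΔH_I − ΔH_II = −239 kJ, so reaction I has the more negative ΔH; |ΔH_I − ΔH_II| = 239 kJ.

Reaction I, by 239 kJ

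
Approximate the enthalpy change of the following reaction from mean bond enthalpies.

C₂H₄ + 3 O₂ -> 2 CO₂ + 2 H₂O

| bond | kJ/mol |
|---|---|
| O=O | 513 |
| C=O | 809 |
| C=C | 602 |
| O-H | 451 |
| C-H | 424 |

ΔH ≈ −1203 kJ

Bonds broken (reactants):
  C-H: 4 × 424 = 1696
  C=C: 1 × 602 = 602
  O=O: 3 × 513 = 1539
  Σ(broken) = 3837 kJ
Bonds formed (products):
  C=O: 4 × 809 = 3236
  O-H: 4 × 451 = 1804
  Σ(formed) = 5040 kJ
ΔH = Σ(broken) − Σ(formed) = 3837 − 5040 = −1203 kJ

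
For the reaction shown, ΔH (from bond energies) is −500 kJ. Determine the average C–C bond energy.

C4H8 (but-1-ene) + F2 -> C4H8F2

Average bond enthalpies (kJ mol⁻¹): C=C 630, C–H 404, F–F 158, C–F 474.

D(C–C) ≈ 340 kJ/mol

Let D be the C–C bond energy.
Σ(broken) = 2×D + 8×404 + 1×630 + 1×158 = 4020 + 2D
Σ(formed) = 3×D + 2×474 + 8×404 = 4180 + 3D
ΔH = Σ(broken) − Σ(formed) = (4020 + 2D) − (4180 + 3D) = −160 − D
Setting this equal to −500 kJ gives D = 340 kJ/mol.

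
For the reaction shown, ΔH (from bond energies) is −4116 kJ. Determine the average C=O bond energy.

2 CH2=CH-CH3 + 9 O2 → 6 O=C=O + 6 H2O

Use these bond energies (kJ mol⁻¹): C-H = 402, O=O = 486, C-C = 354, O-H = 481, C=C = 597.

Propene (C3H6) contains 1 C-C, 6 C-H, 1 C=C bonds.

Let D be the C=O bond energy.
Σ(broken) = 2×354 + 12×402 + 2×597 + 9×486 = 11100
Σ(formed) = 12×D + 12×481 = 5772 + 12D
ΔH = Σ(broken) − Σ(formed) = (11100) − (5772 + 12D) = +5328 − 12D
Setting this equal to −4116 kJ gives 12D = 9444, so D = 787 kJ/mol.

D(C=O) ≈ 787 kJ/mol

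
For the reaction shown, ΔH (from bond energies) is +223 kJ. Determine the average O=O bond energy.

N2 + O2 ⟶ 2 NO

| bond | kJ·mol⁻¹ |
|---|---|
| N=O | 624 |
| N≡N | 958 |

Let D be the O=O bond energy.
Σ(broken) = 1×958 + 1×D = 958 + D
Σ(formed) = 2×624 = 1248
ΔH = Σ(broken) − Σ(formed) = (958 + D) − (1248) = −290 + D
Setting this equal to +223 kJ gives D = 513 kJ/mol.

D(O=O) ≈ 513 kJ/mol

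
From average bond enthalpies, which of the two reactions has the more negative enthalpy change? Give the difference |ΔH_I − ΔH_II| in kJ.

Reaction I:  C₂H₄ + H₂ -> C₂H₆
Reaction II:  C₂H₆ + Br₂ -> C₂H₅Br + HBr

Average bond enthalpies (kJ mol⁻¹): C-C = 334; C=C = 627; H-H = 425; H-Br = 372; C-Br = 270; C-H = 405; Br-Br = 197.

Reaction I:
  Bonds broken (reactants):
    C-H: 4 × 405 = 1620
    C=C: 1 × 627 = 627
    H-H: 1 × 425 = 425
    Σ(broken) = 2672 kJ
  Bonds formed (products):
    C-C: 1 × 334 = 334
    C-H: 6 × 405 = 2430
    Σ(formed) = 2764 kJ
  ΔH_I = 2672 − 2764 = −92 kJ
Reaction II:
  Bonds broken (reactants):
    Br-Br: 1 × 197 = 197
    C-C: 1 × 334 = 334
    C-H: 6 × 405 = 2430
    Σ(broken) = 2961 kJ
  Bonds formed (products):
    C-Br: 1 × 270 = 270
    C-C: 1 × 334 = 334
    C-H: 5 × 405 = 2025
    H-Br: 1 × 372 = 372
    Σ(formed) = 3001 kJ
  ΔH_II = 2961 − 3001 = −40 kJ
ΔH_I − ΔH_II = −52 kJ, so reaction I has the more negative ΔH; |ΔH_I − ΔH_II| = 52 kJ.

Reaction I, by 52 kJ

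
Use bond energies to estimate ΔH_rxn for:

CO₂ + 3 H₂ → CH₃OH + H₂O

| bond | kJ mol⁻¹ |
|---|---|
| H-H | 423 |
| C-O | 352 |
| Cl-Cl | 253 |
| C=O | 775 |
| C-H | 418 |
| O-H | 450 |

ΔH ≈ −137 kJ

Bonds broken (reactants):
  C=O: 2 × 775 = 1550
  H-H: 3 × 423 = 1269
  Σ(broken) = 2819 kJ
Bonds formed (products):
  C-H: 3 × 418 = 1254
  C-O: 1 × 352 = 352
  O-H: 3 × 450 = 1350
  Σ(formed) = 2956 kJ
ΔH = Σ(broken) − Σ(formed) = 2819 − 2956 = −137 kJ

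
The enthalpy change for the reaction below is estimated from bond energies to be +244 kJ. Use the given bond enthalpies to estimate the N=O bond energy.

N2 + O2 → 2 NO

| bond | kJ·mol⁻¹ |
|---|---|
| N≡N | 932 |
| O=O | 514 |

D(N=O) ≈ 601 kJ/mol

Let D be the N=O bond energy.
Σ(broken) = 1×932 + 1×514 = 1446
Σ(formed) = 2×D = 2D
ΔH = Σ(broken) − Σ(formed) = (1446) − (2D) = +1446 − 2D
Setting this equal to +244 kJ gives 2D = 1202, so D = 601 kJ/mol.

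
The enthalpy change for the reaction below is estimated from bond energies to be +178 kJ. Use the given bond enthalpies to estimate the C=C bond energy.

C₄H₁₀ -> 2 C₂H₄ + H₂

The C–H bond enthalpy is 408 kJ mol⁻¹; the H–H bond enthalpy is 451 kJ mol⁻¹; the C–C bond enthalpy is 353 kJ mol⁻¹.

Let D be the C=C bond energy.
Σ(broken) = 3×353 + 10×408 = 5139
Σ(formed) = 8×408 + 2×D + 1×451 = 3715 + 2D
ΔH = Σ(broken) − Σ(formed) = (5139) − (3715 + 2D) = +1424 − 2D
Setting this equal to +178 kJ gives 2D = 1246, so D = 623 kJ/mol.

D(C=C) ≈ 623 kJ/mol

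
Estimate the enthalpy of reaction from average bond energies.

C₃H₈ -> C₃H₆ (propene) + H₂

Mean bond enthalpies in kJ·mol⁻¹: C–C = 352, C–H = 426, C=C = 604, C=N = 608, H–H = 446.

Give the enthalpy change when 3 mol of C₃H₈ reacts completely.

Bonds broken (reactants):
  C–C: 2 × 352 = 704
  C–H: 8 × 426 = 3408
  Σ(broken) = 4112 kJ
Bonds formed (products):
  C–C: 1 × 352 = 352
  C–H: 6 × 426 = 2556
  C=C: 1 × 604 = 604
  H–H: 1 × 446 = 446
  Σ(formed) = 3958 kJ
ΔH = Σ(broken) − Σ(formed) = 4112 − 3958 = +154 kJ
For 3× the reaction as written: 3 × (+154) = +462 kJ

ΔH = +462 kJ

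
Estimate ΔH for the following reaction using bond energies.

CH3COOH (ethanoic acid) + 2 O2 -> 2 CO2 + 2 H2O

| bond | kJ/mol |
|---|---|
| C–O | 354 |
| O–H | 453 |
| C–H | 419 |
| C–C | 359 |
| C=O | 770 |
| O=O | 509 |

Bonds broken (reactants):
  C–C: 1 × 359 = 359
  C–H: 3 × 419 = 1257
  C–O: 1 × 354 = 354
  C=O: 1 × 770 = 770
  O–H: 1 × 453 = 453
  O=O: 2 × 509 = 1018
  Σ(broken) = 4211 kJ
Bonds formed (products):
  C=O: 4 × 770 = 3080
  O–H: 4 × 453 = 1812
  Σ(formed) = 4892 kJ
ΔH = Σ(broken) − Σ(formed) = 4211 − 4892 = −681 kJ

ΔH ≈ −681 kJ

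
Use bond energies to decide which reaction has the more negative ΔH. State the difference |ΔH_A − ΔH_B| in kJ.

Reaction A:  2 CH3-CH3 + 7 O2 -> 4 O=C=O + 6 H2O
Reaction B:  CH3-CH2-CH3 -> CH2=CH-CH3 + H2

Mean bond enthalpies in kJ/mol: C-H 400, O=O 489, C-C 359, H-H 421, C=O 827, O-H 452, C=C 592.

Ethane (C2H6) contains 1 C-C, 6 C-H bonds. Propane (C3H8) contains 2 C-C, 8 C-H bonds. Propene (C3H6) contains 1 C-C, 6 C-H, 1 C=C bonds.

Reaction A, by 3245 kJ

Reaction A:
  Bonds broken (reactants):
    C-C: 2 × 359 = 718
    C-H: 12 × 400 = 4800
    O=O: 7 × 489 = 3423
    Σ(broken) = 8941 kJ
  Bonds formed (products):
    C=O: 8 × 827 = 6616
    O-H: 12 × 452 = 5424
    Σ(formed) = 12040 kJ
  ΔH_A = 8941 − 12040 = −3099 kJ
Reaction B:
  Bonds broken (reactants):
    C-C: 2 × 359 = 718
    C-H: 8 × 400 = 3200
    Σ(broken) = 3918 kJ
  Bonds formed (products):
    C-C: 1 × 359 = 359
    C-H: 6 × 400 = 2400
    C=C: 1 × 592 = 592
    H-H: 1 × 421 = 421
    Σ(formed) = 3772 kJ
  ΔH_B = 3918 − 3772 = +146 kJ
ΔH_A − ΔH_B = −3245 kJ, so reaction A has the more negative ΔH; |ΔH_A − ΔH_B| = 3245 kJ.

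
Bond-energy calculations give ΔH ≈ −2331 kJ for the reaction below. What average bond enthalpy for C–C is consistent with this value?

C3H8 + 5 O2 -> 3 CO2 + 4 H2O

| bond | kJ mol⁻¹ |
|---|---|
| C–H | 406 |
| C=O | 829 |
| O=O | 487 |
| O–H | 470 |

Let D be the C–C bond energy.
Σ(broken) = 2×D + 8×406 + 5×487 = 5683 + 2D
Σ(formed) = 6×829 + 8×470 = 8734
ΔH = Σ(broken) − Σ(formed) = (5683 + 2D) − (8734) = −3051 + 2D
Setting this equal to −2331 kJ gives 2D = 720, so D = 360 kJ/mol.

D(C–C) ≈ 360 kJ/mol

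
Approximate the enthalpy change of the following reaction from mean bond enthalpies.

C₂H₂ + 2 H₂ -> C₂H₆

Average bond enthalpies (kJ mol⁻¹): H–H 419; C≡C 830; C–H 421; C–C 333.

ΔH ≈ −349 kJ

Bonds broken (reactants):
  C≡C: 1 × 830 = 830
  C–H: 2 × 421 = 842
  H–H: 2 × 419 = 838
  Σ(broken) = 2510 kJ
Bonds formed (products):
  C–C: 1 × 333 = 333
  C–H: 6 × 421 = 2526
  Σ(formed) = 2859 kJ
ΔH = Σ(broken) − Σ(formed) = 2510 − 2859 = −349 kJ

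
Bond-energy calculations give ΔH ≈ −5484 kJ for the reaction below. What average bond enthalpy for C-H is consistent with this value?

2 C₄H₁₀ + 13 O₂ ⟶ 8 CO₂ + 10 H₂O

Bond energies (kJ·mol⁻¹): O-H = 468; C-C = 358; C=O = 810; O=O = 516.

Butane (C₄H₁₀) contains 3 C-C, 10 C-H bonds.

D(C-H) ≈ 399 kJ/mol

Let D be the C-H bond energy.
Σ(broken) = 6×358 + 20×D + 13×516 = 8856 + 20D
Σ(formed) = 16×810 + 20×468 = 22320
ΔH = Σ(broken) − Σ(formed) = (8856 + 20D) − (22320) = −13464 + 20D
Setting this equal to −5484 kJ gives 20D = 7980, so D = 399 kJ/mol.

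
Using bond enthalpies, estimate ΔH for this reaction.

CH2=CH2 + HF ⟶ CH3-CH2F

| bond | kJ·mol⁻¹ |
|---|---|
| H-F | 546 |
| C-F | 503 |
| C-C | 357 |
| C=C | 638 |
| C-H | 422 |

Bonds broken (reactants):
  C-H: 4 × 422 = 1688
  C=C: 1 × 638 = 638
  H-F: 1 × 546 = 546
  Σ(broken) = 2872 kJ
Bonds formed (products):
  C-C: 1 × 357 = 357
  C-F: 1 × 503 = 503
  C-H: 5 × 422 = 2110
  Σ(formed) = 2970 kJ
ΔH = Σ(broken) − Σ(formed) = 2872 − 2970 = −98 kJ

ΔH ≈ −98 kJ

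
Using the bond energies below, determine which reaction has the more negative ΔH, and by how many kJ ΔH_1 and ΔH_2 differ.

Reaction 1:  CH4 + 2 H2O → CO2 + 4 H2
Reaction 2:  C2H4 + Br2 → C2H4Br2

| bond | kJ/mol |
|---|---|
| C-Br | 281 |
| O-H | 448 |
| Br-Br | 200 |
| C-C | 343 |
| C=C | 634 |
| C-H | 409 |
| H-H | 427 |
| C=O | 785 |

Reaction 1:
  Bonds broken (reactants):
    C-H: 4 × 409 = 1636
    O-H: 4 × 448 = 1792
    Σ(broken) = 3428 kJ
  Bonds formed (products):
    C=O: 2 × 785 = 1570
    H-H: 4 × 427 = 1708
    Σ(formed) = 3278 kJ
  ΔH_1 = 3428 − 3278 = +150 kJ
Reaction 2:
  Bonds broken (reactants):
    Br-Br: 1 × 200 = 200
    C-H: 4 × 409 = 1636
    C=C: 1 × 634 = 634
    Σ(broken) = 2470 kJ
  Bonds formed (products):
    C-Br: 2 × 281 = 562
    C-C: 1 × 343 = 343
    C-H: 4 × 409 = 1636
    Σ(formed) = 2541 kJ
  ΔH_2 = 2470 − 2541 = −71 kJ
ΔH_1 − ΔH_2 = +221 kJ, so reaction 2 has the more negative ΔH; |ΔH_1 − ΔH_2| = 221 kJ.

Reaction 2, by 221 kJ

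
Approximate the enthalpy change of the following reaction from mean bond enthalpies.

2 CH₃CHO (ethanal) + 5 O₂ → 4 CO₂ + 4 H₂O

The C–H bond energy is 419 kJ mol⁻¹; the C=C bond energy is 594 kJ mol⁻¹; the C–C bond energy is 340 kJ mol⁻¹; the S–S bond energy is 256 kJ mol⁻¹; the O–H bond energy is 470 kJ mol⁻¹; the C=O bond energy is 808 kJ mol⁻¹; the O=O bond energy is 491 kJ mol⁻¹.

Bonds broken (reactants):
  C–C: 2 × 340 = 680
  C–H: 8 × 419 = 3352
  C=O: 2 × 808 = 1616
  O=O: 5 × 491 = 2455
  Σ(broken) = 8103 kJ
Bonds formed (products):
  C=O: 8 × 808 = 6464
  O–H: 8 × 470 = 3760
  Σ(formed) = 10224 kJ
ΔH = Σ(broken) − Σ(formed) = 8103 − 10224 = −2121 kJ

ΔH ≈ −2121 kJ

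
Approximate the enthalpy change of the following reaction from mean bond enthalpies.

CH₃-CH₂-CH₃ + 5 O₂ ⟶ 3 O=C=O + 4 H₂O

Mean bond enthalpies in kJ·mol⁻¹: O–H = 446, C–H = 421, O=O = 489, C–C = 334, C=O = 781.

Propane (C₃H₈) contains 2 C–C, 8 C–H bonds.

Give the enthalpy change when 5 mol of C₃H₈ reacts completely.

Bonds broken (reactants):
  C–C: 2 × 334 = 668
  C–H: 8 × 421 = 3368
  O=O: 5 × 489 = 2445
  Σ(broken) = 6481 kJ
Bonds formed (products):
  C=O: 6 × 781 = 4686
  O–H: 8 × 446 = 3568
  Σ(formed) = 8254 kJ
ΔH = Σ(broken) − Σ(formed) = 6481 − 8254 = −1773 kJ
For 5× the reaction as written: 5 × (−1773) = −8865 kJ

ΔH = −8865 kJ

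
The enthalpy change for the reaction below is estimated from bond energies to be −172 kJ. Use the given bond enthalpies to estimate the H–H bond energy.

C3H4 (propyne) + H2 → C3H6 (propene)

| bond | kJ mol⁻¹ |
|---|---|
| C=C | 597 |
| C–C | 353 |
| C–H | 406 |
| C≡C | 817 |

Let D be the H–H bond energy.
Σ(broken) = 1×817 + 1×353 + 4×406 + 1×D = 2794 + D
Σ(formed) = 1×353 + 6×406 + 1×597 = 3386
ΔH = Σ(broken) − Σ(formed) = (2794 + D) − (3386) = −592 + D
Setting this equal to −172 kJ gives D = 420 kJ/mol.

D(H–H) ≈ 420 kJ/mol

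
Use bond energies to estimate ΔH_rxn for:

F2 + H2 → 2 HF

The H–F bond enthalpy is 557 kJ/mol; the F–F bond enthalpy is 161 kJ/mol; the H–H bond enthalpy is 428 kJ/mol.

Bonds broken (reactants):
  F–F: 1 × 161 = 161
  H–H: 1 × 428 = 428
  Σ(broken) = 589 kJ
Bonds formed (products):
  H–F: 2 × 557 = 1114
  Σ(formed) = 1114 kJ
ΔH = Σ(broken) − Σ(formed) = 589 − 1114 = −525 kJ

ΔH ≈ −525 kJ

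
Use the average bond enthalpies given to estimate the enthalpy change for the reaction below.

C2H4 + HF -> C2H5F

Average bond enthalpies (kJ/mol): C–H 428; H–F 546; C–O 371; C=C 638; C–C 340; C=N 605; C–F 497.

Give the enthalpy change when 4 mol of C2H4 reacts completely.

ΔH = −324 kJ

Bonds broken (reactants):
  C–H: 4 × 428 = 1712
  C=C: 1 × 638 = 638
  H–F: 1 × 546 = 546
  Σ(broken) = 2896 kJ
Bonds formed (products):
  C–C: 1 × 340 = 340
  C–F: 1 × 497 = 497
  C–H: 5 × 428 = 2140
  Σ(formed) = 2977 kJ
ΔH = Σ(broken) − Σ(formed) = 2896 − 2977 = −81 kJ
For 4× the reaction as written: 4 × (−81) = −324 kJ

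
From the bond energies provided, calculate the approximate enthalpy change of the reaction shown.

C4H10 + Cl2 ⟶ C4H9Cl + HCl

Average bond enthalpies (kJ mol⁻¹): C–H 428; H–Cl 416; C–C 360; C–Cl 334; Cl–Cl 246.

ΔH ≈ −76 kJ

Bonds broken (reactants):
  C–C: 3 × 360 = 1080
  C–H: 10 × 428 = 4280
  Cl–Cl: 1 × 246 = 246
  Σ(broken) = 5606 kJ
Bonds formed (products):
  C–C: 3 × 360 = 1080
  C–Cl: 1 × 334 = 334
  C–H: 9 × 428 = 3852
  H–Cl: 1 × 416 = 416
  Σ(formed) = 5682 kJ
ΔH = Σ(broken) − Σ(formed) = 5606 − 5682 = −76 kJ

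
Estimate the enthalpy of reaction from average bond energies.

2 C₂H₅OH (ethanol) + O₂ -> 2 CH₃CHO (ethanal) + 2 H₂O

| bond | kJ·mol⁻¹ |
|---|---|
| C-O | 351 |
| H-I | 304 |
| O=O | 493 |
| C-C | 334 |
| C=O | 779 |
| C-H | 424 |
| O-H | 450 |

ΔH ≈ −415 kJ

Bonds broken (reactants):
  C-C: 2 × 334 = 668
  C-H: 10 × 424 = 4240
  C-O: 2 × 351 = 702
  O-H: 2 × 450 = 900
  O=O: 1 × 493 = 493
  Σ(broken) = 7003 kJ
Bonds formed (products):
  C-C: 2 × 334 = 668
  C-H: 8 × 424 = 3392
  C=O: 2 × 779 = 1558
  O-H: 4 × 450 = 1800
  Σ(formed) = 7418 kJ
ΔH = Σ(broken) − Σ(formed) = 7003 − 7418 = −415 kJ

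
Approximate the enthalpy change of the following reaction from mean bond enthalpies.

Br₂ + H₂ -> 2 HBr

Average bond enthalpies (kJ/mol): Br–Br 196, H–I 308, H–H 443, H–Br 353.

ΔH ≈ −67 kJ

Bonds broken (reactants):
  Br–Br: 1 × 196 = 196
  H–H: 1 × 443 = 443
  Σ(broken) = 639 kJ
Bonds formed (products):
  H–Br: 2 × 353 = 706
  Σ(formed) = 706 kJ
ΔH = Σ(broken) − Σ(formed) = 639 − 706 = −67 kJ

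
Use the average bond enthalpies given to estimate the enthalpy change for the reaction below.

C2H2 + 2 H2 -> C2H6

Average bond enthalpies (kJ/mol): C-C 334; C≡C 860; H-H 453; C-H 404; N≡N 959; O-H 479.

ΔH ≈ −184 kJ

Bonds broken (reactants):
  C≡C: 1 × 860 = 860
  C-H: 2 × 404 = 808
  H-H: 2 × 453 = 906
  Σ(broken) = 2574 kJ
Bonds formed (products):
  C-C: 1 × 334 = 334
  C-H: 6 × 404 = 2424
  Σ(formed) = 2758 kJ
ΔH = Σ(broken) − Σ(formed) = 2574 − 2758 = −184 kJ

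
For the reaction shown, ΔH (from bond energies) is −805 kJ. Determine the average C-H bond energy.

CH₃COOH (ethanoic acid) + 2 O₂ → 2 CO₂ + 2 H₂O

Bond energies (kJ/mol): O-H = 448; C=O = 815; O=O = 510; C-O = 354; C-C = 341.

D(C-H) ≈ 423 kJ/mol

Let D be the C-H bond energy.
Σ(broken) = 1×341 + 3×D + 1×354 + 1×815 + 1×448 + 2×510 = 2978 + 3D
Σ(formed) = 4×815 + 4×448 = 5052
ΔH = Σ(broken) − Σ(formed) = (2978 + 3D) − (5052) = −2074 + 3D
Setting this equal to −805 kJ gives 3D = 1269, so D = 423 kJ/mol.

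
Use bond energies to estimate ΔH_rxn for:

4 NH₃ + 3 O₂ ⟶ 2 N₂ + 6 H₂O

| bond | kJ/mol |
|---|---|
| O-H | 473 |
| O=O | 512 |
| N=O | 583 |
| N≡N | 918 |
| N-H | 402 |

Bonds broken (reactants):
  N-H: 12 × 402 = 4824
  O=O: 3 × 512 = 1536
  Σ(broken) = 6360 kJ
Bonds formed (products):
  N≡N: 2 × 918 = 1836
  O-H: 12 × 473 = 5676
  Σ(formed) = 7512 kJ
ΔH = Σ(broken) − Σ(formed) = 6360 − 7512 = −1152 kJ

ΔH ≈ −1152 kJ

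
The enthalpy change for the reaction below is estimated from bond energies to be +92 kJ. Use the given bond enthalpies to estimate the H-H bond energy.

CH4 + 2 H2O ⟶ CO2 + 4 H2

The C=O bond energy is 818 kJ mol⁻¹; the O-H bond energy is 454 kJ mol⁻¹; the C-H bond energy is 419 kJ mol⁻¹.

Let D be the H-H bond energy.
Σ(broken) = 4×419 + 4×454 = 3492
Σ(formed) = 2×818 + 4×D = 1636 + 4D
ΔH = Σ(broken) − Σ(formed) = (3492) − (1636 + 4D) = +1856 − 4D
Setting this equal to +92 kJ gives 4D = 1764, so D = 441 kJ/mol.

D(H-H) ≈ 441 kJ/mol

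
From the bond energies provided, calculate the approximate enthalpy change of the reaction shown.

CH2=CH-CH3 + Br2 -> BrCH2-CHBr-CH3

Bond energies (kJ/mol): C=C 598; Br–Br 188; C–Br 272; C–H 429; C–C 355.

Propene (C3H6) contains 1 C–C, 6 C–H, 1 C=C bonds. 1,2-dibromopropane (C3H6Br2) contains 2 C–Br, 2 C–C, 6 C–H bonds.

ΔH ≈ −113 kJ

Bonds broken (reactants):
  Br–Br: 1 × 188 = 188
  C–C: 1 × 355 = 355
  C–H: 6 × 429 = 2574
  C=C: 1 × 598 = 598
  Σ(broken) = 3715 kJ
Bonds formed (products):
  C–Br: 2 × 272 = 544
  C–C: 2 × 355 = 710
  C–H: 6 × 429 = 2574
  Σ(formed) = 3828 kJ
ΔH = Σ(broken) − Σ(formed) = 3715 − 3828 = −113 kJ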